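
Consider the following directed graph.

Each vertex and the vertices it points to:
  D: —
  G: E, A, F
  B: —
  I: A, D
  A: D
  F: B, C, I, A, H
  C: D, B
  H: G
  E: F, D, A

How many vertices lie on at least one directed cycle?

4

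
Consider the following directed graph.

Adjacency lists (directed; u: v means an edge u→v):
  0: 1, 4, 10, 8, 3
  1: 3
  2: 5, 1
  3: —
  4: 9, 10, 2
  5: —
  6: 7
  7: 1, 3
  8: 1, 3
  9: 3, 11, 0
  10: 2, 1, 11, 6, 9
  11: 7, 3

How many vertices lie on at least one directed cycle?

A vertex is on a directed cycle iff it belongs to a strongly connected component of size ≥ 2 (or has a self-loop).
The vertices on cycles are {0, 4, 9, 10} — 4 in total.

4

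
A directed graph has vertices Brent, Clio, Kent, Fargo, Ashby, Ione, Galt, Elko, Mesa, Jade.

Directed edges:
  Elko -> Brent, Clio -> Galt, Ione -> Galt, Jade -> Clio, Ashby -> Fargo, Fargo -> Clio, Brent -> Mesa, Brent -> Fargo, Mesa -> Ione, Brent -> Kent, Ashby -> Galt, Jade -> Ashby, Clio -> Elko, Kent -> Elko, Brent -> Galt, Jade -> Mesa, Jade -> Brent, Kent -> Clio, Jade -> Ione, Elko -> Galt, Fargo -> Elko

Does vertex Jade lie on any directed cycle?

Jade lies on a cycle iff there is a path from Jade back to itself.
Exploring from Jade, it never reaches itself; equivalently, its strongly connected component is a singleton.

No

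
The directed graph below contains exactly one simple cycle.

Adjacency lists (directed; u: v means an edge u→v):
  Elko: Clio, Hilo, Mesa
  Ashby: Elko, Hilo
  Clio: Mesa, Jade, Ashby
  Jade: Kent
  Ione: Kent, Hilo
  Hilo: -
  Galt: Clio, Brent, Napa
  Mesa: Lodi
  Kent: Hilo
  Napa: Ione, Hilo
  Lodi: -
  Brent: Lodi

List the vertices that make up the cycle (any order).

Clio, Elko, Ashby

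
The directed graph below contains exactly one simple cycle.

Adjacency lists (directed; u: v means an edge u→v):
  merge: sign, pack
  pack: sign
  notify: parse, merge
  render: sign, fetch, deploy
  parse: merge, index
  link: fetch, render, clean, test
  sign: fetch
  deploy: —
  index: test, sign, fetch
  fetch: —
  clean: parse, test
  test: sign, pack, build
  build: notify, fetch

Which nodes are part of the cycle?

DFS with gray/black marking from test:
test gray
  sign gray
    fetch gray
    fetch black
  sign black
  pack gray
    pack→sign: sign black — skip
  pack black
  build gray
    notify gray
      parse gray
        merge gray
          merge→sign: sign black — skip
          merge→pack: pack black — skip
        merge black
        index gray
          index→test: test is gray → back edge
Back edge closes the cycle test → build → notify → parse → index → test; its vertices are {test, build, index, parse, notify}.

test, build, index, parse, notify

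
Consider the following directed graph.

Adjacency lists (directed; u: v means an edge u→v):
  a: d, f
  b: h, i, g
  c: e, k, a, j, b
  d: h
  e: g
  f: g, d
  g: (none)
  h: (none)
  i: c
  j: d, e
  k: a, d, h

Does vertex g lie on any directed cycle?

No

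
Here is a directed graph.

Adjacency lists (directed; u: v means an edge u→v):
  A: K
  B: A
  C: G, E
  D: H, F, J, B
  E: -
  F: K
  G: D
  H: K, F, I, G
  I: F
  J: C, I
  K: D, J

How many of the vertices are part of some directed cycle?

10

A vertex is on a directed cycle iff it belongs to a strongly connected component of size ≥ 2 (or has a self-loop).
The vertices on cycles are {A, B, C, D, F, G, H, I, J, K} — 10 in total.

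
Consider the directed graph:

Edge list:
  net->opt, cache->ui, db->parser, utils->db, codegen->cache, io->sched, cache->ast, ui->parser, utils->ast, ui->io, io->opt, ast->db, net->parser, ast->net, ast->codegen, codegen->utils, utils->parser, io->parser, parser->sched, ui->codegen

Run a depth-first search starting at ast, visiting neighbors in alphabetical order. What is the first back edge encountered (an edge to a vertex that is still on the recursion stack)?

cache→ast

DFS from ast (visiting neighbors in alphabetical order); mark gray on enter, black on exit:
ast gray
  codegen gray
    cache gray
      cache→ast: ast is gray → back edge
First back edge: cache → ast.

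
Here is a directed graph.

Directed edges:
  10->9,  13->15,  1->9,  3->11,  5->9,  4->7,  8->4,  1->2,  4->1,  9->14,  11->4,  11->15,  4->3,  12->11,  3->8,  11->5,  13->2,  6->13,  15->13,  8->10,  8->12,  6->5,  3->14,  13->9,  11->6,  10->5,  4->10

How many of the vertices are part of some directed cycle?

7

A vertex is on a directed cycle iff it belongs to a strongly connected component of size ≥ 2 (or has a self-loop).
The vertices on cycles are {3, 4, 8, 11, 12, 13, 15} — 7 in total.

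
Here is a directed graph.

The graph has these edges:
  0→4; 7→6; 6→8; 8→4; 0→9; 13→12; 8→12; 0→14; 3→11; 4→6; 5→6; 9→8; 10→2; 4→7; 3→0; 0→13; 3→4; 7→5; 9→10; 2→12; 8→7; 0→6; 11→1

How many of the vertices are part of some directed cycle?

5

A vertex is on a directed cycle iff it belongs to a strongly connected component of size ≥ 2 (or has a self-loop).
The vertices on cycles are {4, 5, 6, 7, 8} — 5 in total.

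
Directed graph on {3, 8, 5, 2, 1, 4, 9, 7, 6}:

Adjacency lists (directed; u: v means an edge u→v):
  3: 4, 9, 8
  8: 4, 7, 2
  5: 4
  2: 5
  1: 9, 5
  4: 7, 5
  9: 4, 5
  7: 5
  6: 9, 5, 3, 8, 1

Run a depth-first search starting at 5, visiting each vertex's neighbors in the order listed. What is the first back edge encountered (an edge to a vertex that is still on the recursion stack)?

DFS from 5 (visiting each vertex's neighbors in the order listed); mark gray on enter, black on exit:
5 gray
  4 gray
    7 gray
      7→5: 5 is gray → back edge
First back edge: 7 → 5.

7->5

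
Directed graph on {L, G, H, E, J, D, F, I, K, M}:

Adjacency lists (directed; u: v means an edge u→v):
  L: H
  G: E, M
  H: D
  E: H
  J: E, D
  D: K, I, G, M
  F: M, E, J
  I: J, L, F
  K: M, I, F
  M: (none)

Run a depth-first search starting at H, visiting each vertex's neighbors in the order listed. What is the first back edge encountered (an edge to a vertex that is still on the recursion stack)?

E→H

DFS from H (visiting each vertex's neighbors in the order listed); mark gray on enter, black on exit:
H gray
  D gray
    K gray
      M gray
      M black
      I gray
        J gray
          E gray
            E→H: H is gray → back edge
First back edge: E → H.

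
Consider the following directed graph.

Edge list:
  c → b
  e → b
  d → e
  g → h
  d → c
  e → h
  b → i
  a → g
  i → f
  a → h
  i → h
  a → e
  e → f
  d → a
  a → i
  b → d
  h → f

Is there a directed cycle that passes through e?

Yes

e is on a cycle iff e can reach itself via ≥1 edge.
e → b → d → e — yes.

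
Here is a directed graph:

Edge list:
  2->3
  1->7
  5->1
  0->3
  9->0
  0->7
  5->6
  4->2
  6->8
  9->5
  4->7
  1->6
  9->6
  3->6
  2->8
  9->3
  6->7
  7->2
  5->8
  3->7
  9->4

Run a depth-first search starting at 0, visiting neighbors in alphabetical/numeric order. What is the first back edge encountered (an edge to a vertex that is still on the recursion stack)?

DFS from 0 (visiting neighbors in alphabetical/numeric order); mark gray on enter, black on exit:
0 gray
  3 gray
    6 gray
      7 gray
        2 gray
          2→3: 3 is gray → back edge
First back edge: 2 → 3.

2→3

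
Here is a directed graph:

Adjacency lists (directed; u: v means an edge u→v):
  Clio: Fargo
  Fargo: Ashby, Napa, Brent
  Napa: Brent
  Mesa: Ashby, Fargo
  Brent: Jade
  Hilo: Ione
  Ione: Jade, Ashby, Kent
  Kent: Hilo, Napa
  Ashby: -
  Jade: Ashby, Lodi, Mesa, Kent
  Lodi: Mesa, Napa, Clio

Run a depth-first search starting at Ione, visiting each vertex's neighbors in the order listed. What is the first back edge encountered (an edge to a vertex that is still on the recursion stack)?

DFS from Ione (visiting each vertex's neighbors in the order listed); mark gray on enter, black on exit:
Ione gray
  Jade gray
    Ashby gray
    Ashby black
    Lodi gray
      Mesa gray
        Mesa→Ashby: Ashby black — skip
        Fargo gray
          Fargo→Ashby: Ashby black — skip
          Napa gray
            Brent gray
              Brent→Jade: Jade is gray → back edge
First back edge: Brent → Jade.

Brent→Jade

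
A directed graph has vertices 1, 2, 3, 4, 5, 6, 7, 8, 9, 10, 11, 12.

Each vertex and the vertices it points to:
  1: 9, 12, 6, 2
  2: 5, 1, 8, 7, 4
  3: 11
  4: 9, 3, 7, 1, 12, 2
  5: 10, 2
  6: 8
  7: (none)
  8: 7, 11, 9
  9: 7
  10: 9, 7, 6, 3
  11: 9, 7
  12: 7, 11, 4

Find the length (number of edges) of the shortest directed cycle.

2

For each vertex v, BFS finds the shortest path from v back to v.
The shortest such closed walk is 5 → 2 → 5, length 2.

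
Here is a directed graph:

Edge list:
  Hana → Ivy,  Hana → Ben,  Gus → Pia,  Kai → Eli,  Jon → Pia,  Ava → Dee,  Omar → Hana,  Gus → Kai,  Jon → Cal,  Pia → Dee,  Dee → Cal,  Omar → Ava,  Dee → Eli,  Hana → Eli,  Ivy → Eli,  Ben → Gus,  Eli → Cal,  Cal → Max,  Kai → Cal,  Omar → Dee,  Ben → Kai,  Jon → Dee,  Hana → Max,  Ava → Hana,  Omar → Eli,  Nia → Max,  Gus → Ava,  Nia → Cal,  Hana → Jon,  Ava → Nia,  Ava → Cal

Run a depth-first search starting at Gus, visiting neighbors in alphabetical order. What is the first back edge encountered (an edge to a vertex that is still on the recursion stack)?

DFS from Gus (visiting neighbors in alphabetical order); mark gray on enter, black on exit:
Gus gray
  Ava gray
    Cal gray
      Max gray
      Max black
    Cal black
    Dee gray
      Dee→Cal: Cal black — skip
      Eli gray
        Eli→Cal: Cal black — skip
      Eli black
    Dee black
    Hana gray
      Ben gray
        Ben→Gus: Gus is gray → back edge
First back edge: Ben → Gus.

Ben→Gus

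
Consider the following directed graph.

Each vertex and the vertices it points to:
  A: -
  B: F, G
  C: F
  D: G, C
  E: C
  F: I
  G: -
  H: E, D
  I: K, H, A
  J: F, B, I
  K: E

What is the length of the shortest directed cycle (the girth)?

For each vertex v, BFS finds the shortest path from v back to v.
The shortest such closed walk is I → H → D → C → F → I, length 5.

5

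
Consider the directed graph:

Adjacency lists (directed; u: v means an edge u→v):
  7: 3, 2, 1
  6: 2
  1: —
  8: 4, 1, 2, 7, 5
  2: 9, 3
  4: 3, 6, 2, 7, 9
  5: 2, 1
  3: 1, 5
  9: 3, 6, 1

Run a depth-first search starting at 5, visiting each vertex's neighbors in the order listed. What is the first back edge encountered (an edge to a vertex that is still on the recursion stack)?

DFS from 5 (visiting each vertex's neighbors in the order listed); mark gray on enter, black on exit:
5 gray
  2 gray
    9 gray
      3 gray
        1 gray
        1 black
        3→5: 5 is gray → back edge
First back edge: 3 → 5.

3→5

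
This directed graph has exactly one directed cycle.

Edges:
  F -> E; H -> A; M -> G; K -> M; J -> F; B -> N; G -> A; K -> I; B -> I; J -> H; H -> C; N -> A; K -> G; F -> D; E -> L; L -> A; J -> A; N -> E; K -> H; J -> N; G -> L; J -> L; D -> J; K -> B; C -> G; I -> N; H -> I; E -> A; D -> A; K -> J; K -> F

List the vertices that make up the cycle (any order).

D, F, J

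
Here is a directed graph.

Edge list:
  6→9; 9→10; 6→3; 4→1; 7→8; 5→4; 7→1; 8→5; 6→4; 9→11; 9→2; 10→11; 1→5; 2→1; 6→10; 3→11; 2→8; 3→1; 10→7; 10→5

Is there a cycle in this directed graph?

DFS with white/gray/black marking, starting from 11:
11 gray
11 black
1 gray
  5 gray
    4 gray
      4→1: 1 is gray → back edge
Back edge found, so a cycle exists: 1 → 5 → 4 → 1.

Yes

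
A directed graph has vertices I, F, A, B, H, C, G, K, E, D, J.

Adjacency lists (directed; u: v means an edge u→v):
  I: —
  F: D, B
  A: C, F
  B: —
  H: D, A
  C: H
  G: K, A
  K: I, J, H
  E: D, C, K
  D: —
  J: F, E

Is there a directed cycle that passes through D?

D lies on a cycle iff there is a path from D back to itself.
Exploring from D, it never reaches itself; equivalently, its strongly connected component is a singleton.

No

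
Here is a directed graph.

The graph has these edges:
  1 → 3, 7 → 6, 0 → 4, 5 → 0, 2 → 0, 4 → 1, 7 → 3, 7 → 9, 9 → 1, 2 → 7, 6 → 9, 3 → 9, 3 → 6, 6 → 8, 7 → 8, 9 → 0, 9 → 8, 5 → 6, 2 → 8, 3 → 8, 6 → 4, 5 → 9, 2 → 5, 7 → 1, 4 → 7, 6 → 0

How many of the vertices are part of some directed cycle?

7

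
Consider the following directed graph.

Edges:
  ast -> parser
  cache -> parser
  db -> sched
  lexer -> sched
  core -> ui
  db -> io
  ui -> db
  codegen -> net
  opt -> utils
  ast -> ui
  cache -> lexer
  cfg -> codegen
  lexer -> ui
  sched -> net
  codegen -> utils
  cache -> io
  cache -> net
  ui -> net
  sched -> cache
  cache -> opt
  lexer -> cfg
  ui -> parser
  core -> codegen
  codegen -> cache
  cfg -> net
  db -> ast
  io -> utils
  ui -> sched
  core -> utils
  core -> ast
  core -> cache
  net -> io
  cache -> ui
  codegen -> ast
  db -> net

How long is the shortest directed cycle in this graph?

For each vertex v, BFS finds the shortest path from v back to v.
The shortest such closed walk is cache → lexer → sched → cache, length 3.

3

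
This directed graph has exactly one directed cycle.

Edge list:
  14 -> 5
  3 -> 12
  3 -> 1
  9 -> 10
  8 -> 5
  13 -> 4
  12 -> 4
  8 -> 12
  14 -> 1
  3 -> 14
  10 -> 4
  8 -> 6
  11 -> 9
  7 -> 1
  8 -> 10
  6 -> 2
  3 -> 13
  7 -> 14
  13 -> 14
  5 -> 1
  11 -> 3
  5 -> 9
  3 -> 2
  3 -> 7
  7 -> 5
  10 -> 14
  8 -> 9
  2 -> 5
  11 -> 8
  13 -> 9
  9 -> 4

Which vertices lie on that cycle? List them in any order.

DFS with gray/black marking from 9:
9 gray
  10 gray
    14 gray
      5 gray
        5→9: 9 is gray → back edge
Back edge closes the cycle 9 → 10 → 14 → 5 → 9; its vertices are {5, 9, 10, 14}.

5, 9, 10, 14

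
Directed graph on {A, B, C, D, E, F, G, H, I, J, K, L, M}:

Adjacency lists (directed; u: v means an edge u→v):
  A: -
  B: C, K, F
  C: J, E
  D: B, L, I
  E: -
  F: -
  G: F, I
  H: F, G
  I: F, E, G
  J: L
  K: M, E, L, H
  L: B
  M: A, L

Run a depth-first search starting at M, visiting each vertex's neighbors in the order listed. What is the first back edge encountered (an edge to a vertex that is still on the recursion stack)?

DFS from M (visiting each vertex's neighbors in the order listed); mark gray on enter, black on exit:
M gray
  A gray
  A black
  L gray
    B gray
      C gray
        J gray
          J→L: L is gray → back edge
First back edge: J → L.

J→L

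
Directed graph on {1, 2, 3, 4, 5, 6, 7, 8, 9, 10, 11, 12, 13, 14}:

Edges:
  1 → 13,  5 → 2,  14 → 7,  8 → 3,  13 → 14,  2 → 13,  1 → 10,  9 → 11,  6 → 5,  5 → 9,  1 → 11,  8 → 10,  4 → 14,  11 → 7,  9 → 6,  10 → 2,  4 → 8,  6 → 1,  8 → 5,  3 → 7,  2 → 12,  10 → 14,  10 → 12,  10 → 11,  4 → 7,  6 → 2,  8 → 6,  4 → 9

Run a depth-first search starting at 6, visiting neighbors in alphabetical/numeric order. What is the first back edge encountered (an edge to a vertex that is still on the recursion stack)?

DFS from 6 (visiting neighbors in alphabetical/numeric order); mark gray on enter, black on exit:
6 gray
  1 gray
    10 gray
      2 gray
        12 gray
        12 black
        13 gray
          14 gray
            7 gray
            7 black
          14 black
        13 black
      2 black
      11 gray
        11→7: 7 black — skip
      11 black
      10→12: 12 black — skip
      10→14: 14 black — skip
    10 black
    1→11: 11 black — skip
    1→13: 13 black — skip
  1 black
  6→2: 2 black — skip
  5 gray
    5→2: 2 black — skip
    9 gray
      9→6: 6 is gray → back edge
First back edge: 9 → 6.

9→6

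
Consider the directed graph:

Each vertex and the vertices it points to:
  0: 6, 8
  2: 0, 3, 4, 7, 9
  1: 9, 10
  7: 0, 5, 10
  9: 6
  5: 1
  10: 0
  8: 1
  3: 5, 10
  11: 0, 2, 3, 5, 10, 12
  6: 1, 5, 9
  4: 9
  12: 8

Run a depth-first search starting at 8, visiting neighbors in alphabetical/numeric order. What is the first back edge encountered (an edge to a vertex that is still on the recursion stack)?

6->1

DFS from 8 (visiting neighbors in alphabetical/numeric order); mark gray on enter, black on exit:
8 gray
  1 gray
    9 gray
      6 gray
        6→1: 1 is gray → back edge
First back edge: 6 → 1.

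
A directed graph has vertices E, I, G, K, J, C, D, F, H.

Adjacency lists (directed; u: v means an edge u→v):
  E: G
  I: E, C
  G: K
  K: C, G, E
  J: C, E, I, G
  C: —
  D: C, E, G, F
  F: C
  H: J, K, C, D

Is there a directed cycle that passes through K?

K is on a cycle iff K can reach itself via ≥1 edge.
K → G → K — yes.

Yes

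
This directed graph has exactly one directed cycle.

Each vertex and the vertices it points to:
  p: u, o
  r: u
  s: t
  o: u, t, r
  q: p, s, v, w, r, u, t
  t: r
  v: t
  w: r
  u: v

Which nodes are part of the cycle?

DFS with gray/black marking from v:
v gray
  t gray
    r gray
      u gray
        u→v: v is gray → back edge
Back edge closes the cycle v → t → r → u → v; its vertices are {r, t, u, v}.

r, t, u, v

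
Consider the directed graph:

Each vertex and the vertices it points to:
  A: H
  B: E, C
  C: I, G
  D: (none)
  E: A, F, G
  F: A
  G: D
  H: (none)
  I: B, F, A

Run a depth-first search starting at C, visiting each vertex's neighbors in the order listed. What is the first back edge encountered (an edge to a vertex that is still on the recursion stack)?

B->C

DFS from C (visiting each vertex's neighbors in the order listed); mark gray on enter, black on exit:
C gray
  I gray
    B gray
      E gray
        A gray
          H gray
          H black
        A black
        F gray
          F→A: A black — skip
        F black
        G gray
          D gray
          D black
        G black
      E black
      B→C: C is gray → back edge
First back edge: B → C.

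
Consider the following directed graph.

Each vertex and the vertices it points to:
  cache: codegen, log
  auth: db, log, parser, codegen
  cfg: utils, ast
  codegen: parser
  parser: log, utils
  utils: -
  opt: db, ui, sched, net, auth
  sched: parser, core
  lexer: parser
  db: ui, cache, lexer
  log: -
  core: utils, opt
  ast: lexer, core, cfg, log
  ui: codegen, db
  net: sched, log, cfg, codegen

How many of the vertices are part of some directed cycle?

8

A vertex is on a directed cycle iff it belongs to a strongly connected component of size ≥ 2 (or has a self-loop).
The vertices on cycles are {db, ui, ast, cfg, net, opt, core, sched} — 8 in total.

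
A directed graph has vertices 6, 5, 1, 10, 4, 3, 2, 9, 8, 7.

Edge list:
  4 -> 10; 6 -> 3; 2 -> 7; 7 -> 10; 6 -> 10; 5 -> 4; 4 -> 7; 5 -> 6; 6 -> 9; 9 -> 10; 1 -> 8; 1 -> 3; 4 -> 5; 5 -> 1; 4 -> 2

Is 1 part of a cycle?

No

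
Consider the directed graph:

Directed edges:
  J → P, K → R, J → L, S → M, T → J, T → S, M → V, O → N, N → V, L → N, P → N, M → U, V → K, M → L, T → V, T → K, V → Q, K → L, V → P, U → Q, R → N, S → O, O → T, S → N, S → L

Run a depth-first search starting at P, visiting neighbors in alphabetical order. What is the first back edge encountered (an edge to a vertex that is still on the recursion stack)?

DFS from P (visiting neighbors in alphabetical order); mark gray on enter, black on exit:
P gray
  N gray
    V gray
      K gray
        L gray
          L→N: N is gray → back edge
First back edge: L → N.

L→N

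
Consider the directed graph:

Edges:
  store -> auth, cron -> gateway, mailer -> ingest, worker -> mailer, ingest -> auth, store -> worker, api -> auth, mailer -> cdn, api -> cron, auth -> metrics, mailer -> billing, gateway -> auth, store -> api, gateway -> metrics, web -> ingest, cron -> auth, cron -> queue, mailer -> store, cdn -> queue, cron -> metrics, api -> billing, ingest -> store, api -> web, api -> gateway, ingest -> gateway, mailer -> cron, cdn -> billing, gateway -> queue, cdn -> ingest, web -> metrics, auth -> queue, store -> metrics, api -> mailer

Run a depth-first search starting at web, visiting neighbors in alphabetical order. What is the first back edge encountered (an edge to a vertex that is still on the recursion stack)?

cdn→ingest

DFS from web (visiting neighbors in alphabetical order); mark gray on enter, black on exit:
web gray
  ingest gray
    auth gray
      metrics gray
      metrics black
      queue gray
      queue black
    auth black
    gateway gray
      gateway→auth: auth black — skip
      gateway→metrics: metrics black — skip
      gateway→queue: queue black — skip
    gateway black
    store gray
      api gray
        api→auth: auth black — skip
        billing gray
        billing black
        cron gray
          cron→auth: auth black — skip
          cron→gateway: gateway black — skip
          cron→metrics: metrics black — skip
          cron→queue: queue black — skip
        cron black
        api→gateway: gateway black — skip
        mailer gray
          mailer→billing: billing black — skip
          cdn gray
            cdn→billing: billing black — skip
            cdn→ingest: ingest is gray → back edge
First back edge: cdn → ingest.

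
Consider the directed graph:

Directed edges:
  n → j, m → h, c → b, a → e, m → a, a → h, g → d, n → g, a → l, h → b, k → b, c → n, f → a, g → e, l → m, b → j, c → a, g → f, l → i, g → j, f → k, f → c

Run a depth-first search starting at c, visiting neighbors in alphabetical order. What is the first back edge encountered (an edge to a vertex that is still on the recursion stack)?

m→a

DFS from c (visiting neighbors in alphabetical order); mark gray on enter, black on exit:
c gray
  a gray
    e gray
    e black
    h gray
      b gray
        j gray
        j black
      b black
    h black
    l gray
      i gray
      i black
      m gray
        m→a: a is gray → back edge
First back edge: m → a.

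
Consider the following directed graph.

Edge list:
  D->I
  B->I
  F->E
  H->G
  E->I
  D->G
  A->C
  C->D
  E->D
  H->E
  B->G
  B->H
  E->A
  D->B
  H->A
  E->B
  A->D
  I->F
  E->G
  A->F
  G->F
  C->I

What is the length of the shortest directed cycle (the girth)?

3

For each vertex v, BFS finds the shortest path from v back to v.
The shortest such closed walk is B → H → E → B, length 3.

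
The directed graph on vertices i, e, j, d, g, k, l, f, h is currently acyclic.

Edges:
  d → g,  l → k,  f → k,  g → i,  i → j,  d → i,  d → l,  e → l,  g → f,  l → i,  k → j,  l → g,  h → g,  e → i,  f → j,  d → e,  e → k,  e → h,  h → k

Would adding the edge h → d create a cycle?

Yes

Adding h→d creates a cycle iff d can already reach h.
Path from d: d → e → h.
So d → … → h → d is a cycle.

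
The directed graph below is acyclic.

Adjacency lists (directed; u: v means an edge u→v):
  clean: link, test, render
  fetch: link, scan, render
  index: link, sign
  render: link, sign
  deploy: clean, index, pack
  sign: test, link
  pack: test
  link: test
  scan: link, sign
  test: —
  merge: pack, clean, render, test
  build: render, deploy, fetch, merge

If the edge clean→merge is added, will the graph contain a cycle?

Yes

Adding clean→merge creates a cycle iff merge can already reach clean.
Path from merge: merge → clean.
So merge → … → clean → merge is a cycle.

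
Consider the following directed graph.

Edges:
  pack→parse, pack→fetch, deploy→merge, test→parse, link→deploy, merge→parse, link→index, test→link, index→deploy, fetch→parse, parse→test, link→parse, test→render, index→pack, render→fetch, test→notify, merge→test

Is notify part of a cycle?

No

notify lies on a cycle iff there is a path from notify back to itself.
Exploring from notify, it never reaches itself; equivalently, its strongly connected component is a singleton.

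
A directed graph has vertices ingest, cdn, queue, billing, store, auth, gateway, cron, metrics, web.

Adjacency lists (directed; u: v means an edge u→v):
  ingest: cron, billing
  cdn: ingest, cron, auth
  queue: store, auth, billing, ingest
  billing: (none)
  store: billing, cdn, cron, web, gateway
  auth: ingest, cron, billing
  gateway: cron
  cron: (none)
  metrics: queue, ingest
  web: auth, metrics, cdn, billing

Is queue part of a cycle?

Yes

queue is on a cycle iff queue can reach itself via ≥1 edge.
queue → store → web → metrics → queue — yes.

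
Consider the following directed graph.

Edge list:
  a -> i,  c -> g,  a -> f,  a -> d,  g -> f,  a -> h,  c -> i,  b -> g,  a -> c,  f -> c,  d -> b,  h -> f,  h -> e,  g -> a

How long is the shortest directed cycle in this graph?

3

For each vertex v, BFS finds the shortest path from v back to v.
The shortest such closed walk is g → f → c → g, length 3.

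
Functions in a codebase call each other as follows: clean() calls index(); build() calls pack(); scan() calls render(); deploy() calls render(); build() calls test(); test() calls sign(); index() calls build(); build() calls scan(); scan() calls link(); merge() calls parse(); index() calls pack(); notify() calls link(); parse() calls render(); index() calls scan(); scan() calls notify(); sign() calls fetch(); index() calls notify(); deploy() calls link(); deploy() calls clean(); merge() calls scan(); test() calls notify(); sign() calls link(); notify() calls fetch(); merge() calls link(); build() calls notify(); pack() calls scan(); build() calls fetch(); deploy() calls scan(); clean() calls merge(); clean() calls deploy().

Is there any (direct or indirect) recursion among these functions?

Yes

DFS with white/gray/black marking, starting from pack:
pack gray
  scan gray
    link gray
    link black
    notify gray
      notify→link: link black — skip
      fetch gray
      fetch black
    notify black
    render gray
    render black
  scan black
pack black
index gray
  index→notify: notify black — skip
  build gray
    build→fetch: fetch black — skip
    build→notify: notify black — skip
    build→pack: pack black — skip
    build→scan: scan black — skip
    test gray
      sign gray
        sign→fetch: fetch black — skip
        sign→link: link black — skip
      sign black
      test→notify: notify black — skip
    test black
  build black
  index→pack: pack black — skip
  index→scan: scan black — skip
index black
merge gray
  parse gray
    parse→render: render black — skip
  parse black
  merge→link: link black — skip
  merge→scan: scan black — skip
merge black
deploy gray
  deploy→scan: scan black — skip
  deploy→link: link black — skip
  clean gray
    clean→index: index black — skip
    clean→merge: merge black — skip
    clean→deploy: deploy is gray → back edge
Back edge found, so a cycle exists: deploy → clean → deploy.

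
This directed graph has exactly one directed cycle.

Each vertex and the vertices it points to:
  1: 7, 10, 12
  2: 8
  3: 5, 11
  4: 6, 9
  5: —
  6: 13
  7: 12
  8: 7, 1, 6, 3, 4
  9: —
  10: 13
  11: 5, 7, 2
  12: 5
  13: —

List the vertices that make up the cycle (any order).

DFS with gray/black marking from 2:
2 gray
  8 gray
    7 gray
      12 gray
        5 gray
        5 black
      12 black
    7 black
    1 gray
      1→7: 7 black — skip
      10 gray
        13 gray
        13 black
      10 black
      1→12: 12 black — skip
    1 black
    6 gray
      6→13: 13 black — skip
    6 black
    3 gray
      3→5: 5 black — skip
      11 gray
        11→5: 5 black — skip
        11→7: 7 black — skip
        11→2: 2 is gray → back edge
Back edge closes the cycle 2 → 8 → 3 → 11 → 2; its vertices are {2, 3, 8, 11}.

2, 3, 8, 11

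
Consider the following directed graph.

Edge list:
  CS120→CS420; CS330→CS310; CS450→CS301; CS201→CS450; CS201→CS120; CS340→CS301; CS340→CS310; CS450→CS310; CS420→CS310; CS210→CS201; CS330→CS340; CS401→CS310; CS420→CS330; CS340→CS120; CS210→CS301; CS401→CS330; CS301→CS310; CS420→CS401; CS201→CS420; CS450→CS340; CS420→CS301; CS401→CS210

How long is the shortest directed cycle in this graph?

4

For each vertex v, BFS finds the shortest path from v back to v.
The shortest such closed walk is CS201 → CS420 → CS401 → CS210 → CS201, length 4.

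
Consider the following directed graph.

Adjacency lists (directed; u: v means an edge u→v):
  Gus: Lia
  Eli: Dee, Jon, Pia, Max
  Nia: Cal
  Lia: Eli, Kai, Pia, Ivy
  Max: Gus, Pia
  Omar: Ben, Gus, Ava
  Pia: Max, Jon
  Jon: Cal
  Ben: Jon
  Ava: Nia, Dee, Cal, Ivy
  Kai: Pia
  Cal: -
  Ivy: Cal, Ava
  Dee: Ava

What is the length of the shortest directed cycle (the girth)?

2

For each vertex v, BFS finds the shortest path from v back to v.
The shortest such closed walk is Ava → Dee → Ava, length 2.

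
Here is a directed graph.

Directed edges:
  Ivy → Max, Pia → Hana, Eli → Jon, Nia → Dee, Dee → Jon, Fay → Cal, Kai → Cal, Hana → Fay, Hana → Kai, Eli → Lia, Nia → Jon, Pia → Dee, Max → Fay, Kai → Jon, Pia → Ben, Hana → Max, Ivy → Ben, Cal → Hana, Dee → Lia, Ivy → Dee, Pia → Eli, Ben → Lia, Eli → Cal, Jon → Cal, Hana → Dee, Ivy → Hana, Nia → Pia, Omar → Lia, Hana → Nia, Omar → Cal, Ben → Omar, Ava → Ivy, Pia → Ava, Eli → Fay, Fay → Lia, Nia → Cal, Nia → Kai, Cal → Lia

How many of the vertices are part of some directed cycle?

14

A vertex is on a directed cycle iff it belongs to a strongly connected component of size ≥ 2 (or has a self-loop).
The vertices on cycles are {Ava, Ben, Cal, Dee, Eli, Fay, Ivy, Jon, Kai, Max, Nia, Pia, Hana, Omar} — 14 in total.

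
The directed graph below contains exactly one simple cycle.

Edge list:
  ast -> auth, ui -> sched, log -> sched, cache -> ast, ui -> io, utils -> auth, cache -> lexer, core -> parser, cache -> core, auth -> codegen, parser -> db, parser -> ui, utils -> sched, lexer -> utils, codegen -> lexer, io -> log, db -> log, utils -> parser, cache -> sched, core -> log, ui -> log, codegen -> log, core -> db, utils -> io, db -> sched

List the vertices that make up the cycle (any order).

auth, lexer, utils, codegen

DFS with gray/black marking from lexer:
lexer gray
  utils gray
    sched gray
    sched black
    auth gray
      codegen gray
        codegen→lexer: lexer is gray → back edge
Back edge closes the cycle lexer → utils → auth → codegen → lexer; its vertices are {auth, lexer, utils, codegen}.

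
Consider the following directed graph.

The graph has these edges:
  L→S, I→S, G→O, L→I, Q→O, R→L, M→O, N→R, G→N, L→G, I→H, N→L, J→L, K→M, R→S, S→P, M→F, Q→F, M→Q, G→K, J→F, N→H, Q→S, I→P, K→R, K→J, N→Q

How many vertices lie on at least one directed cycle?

6

A vertex is on a directed cycle iff it belongs to a strongly connected component of size ≥ 2 (or has a self-loop).
The vertices on cycles are {G, J, K, L, N, R} — 6 in total.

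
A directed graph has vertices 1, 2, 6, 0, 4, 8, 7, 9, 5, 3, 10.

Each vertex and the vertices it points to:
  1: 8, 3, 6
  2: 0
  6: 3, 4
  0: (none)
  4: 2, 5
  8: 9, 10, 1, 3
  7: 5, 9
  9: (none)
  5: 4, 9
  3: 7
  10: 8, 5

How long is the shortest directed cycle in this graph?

2

For each vertex v, BFS finds the shortest path from v back to v.
The shortest such closed walk is 8 → 10 → 8, length 2.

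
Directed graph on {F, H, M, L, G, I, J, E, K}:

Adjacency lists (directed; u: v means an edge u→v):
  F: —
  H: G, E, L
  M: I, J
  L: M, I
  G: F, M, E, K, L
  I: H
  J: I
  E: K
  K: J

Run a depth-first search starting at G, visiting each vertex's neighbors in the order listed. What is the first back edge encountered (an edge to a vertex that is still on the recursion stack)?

DFS from G (visiting each vertex's neighbors in the order listed); mark gray on enter, black on exit:
G gray
  F gray
  F black
  M gray
    I gray
      H gray
        H→G: G is gray → back edge
First back edge: H → G.

H->G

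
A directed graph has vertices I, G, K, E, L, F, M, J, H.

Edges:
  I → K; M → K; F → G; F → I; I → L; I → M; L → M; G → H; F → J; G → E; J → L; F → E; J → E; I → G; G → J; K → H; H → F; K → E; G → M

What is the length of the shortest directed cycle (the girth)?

3

For each vertex v, BFS finds the shortest path from v back to v.
The shortest such closed walk is G → H → F → G, length 3.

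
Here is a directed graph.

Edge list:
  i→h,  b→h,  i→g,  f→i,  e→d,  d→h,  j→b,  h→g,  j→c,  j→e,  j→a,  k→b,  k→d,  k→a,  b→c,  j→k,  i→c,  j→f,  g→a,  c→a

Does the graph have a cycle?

No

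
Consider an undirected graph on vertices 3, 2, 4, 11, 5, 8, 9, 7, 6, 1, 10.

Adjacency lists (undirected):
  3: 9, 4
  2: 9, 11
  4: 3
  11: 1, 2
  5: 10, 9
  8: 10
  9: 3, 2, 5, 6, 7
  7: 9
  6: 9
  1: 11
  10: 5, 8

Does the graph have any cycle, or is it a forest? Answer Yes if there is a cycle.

DFS, tracking each vertex's parent; an edge to a visited non-parent vertex closes a cycle.
Start from 10:
visit 10 (parent –)
  visit 5 (parent 10)
    5–10: parent, skip
    visit 9 (parent 5)
      visit 3 (parent 9)
        3–9: parent, skip
        visit 4 (parent 3)
          4–3: parent, skip
      visit 2 (parent 9)
        2–9: parent, skip
        visit 11 (parent 2)
          visit 1 (parent 11)
            1–11: parent, skip
          11–2: parent, skip
      9–5: parent, skip
      visit 6 (parent 9)
        6–9: parent, skip
      visit 7 (parent 9)
        7–9: parent, skip
  visit 8 (parent 10)
    8–10: parent, skip
No non-parent visited neighbor found — the graph is a forest.

No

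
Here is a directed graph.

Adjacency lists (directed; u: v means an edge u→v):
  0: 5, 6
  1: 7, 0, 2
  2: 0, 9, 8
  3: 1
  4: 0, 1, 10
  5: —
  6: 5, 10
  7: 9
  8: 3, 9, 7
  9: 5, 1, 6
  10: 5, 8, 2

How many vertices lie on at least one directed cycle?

9

A vertex is on a directed cycle iff it belongs to a strongly connected component of size ≥ 2 (or has a self-loop).
The vertices on cycles are {0, 1, 2, 3, 6, 7, 8, 9, 10} — 9 in total.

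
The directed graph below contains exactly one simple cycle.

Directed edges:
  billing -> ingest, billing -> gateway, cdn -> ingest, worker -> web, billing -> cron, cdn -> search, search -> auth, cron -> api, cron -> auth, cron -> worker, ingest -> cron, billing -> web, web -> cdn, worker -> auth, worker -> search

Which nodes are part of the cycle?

cdn, web, cron, ingest, worker

DFS with gray/black marking from web:
web gray
  cdn gray
    ingest gray
      cron gray
        auth gray
        auth black
        worker gray
          search gray
            search→auth: auth black — skip
          search black
          worker→auth: auth black — skip
          worker→web: web is gray → back edge
Back edge closes the cycle web → cdn → ingest → cron → worker → web; its vertices are {cdn, web, cron, ingest, worker}.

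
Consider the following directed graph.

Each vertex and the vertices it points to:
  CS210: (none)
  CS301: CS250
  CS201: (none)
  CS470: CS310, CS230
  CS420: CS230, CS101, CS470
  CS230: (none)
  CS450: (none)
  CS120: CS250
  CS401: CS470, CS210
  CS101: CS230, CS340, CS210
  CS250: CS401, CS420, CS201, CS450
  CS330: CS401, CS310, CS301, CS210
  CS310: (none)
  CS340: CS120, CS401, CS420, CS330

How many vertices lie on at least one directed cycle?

A vertex is on a directed cycle iff it belongs to a strongly connected component of size ≥ 2 (or has a self-loop).
The vertices on cycles are {CS101, CS120, CS250, CS301, CS330, CS340, CS420} — 7 in total.

7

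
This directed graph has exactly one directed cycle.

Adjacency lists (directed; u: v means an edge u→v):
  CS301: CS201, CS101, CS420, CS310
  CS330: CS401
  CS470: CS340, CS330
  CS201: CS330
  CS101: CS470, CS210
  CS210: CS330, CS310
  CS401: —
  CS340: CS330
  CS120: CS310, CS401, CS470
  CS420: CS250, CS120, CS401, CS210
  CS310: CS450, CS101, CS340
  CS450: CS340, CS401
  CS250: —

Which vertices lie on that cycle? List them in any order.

DFS with gray/black marking from CS310:
CS310 gray
  CS450 gray
    CS340 gray
      CS330 gray
        CS401 gray
        CS401 black
      CS330 black
    CS340 black
    CS450→CS401: CS401 black — skip
  CS450 black
  CS101 gray
    CS470 gray
      CS470→CS340: CS340 black — skip
      CS470→CS330: CS330 black — skip
    CS470 black
    CS210 gray
      CS210→CS330: CS330 black — skip
      CS210→CS310: CS310 is gray → back edge
Back edge closes the cycle CS310 → CS101 → CS210 → CS310; its vertices are {CS101, CS210, CS310}.

CS101, CS210, CS310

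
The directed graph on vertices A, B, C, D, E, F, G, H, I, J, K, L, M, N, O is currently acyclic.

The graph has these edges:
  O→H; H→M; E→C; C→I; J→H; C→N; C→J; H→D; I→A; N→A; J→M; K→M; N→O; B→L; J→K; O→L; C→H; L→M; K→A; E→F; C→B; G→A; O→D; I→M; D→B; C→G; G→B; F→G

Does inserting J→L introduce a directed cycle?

No

Adding J→L creates a cycle iff L can already reach J.
Explore from L: no path reaches J. The graph stays acyclic.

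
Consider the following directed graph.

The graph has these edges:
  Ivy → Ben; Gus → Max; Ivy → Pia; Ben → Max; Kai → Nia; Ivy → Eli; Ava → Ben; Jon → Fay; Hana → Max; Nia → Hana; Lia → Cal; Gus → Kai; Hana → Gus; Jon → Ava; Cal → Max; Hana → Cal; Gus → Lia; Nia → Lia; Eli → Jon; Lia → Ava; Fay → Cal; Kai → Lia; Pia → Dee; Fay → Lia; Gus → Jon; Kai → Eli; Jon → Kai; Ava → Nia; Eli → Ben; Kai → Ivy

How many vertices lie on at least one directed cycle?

A vertex is on a directed cycle iff it belongs to a strongly connected component of size ≥ 2 (or has a self-loop).
The vertices on cycles are {Ava, Eli, Fay, Gus, Ivy, Jon, Kai, Lia, Nia, Hana} — 10 in total.

10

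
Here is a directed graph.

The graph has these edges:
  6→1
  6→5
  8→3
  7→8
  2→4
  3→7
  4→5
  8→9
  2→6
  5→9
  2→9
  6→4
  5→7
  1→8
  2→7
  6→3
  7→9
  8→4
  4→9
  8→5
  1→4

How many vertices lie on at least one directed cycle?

5

A vertex is on a directed cycle iff it belongs to a strongly connected component of size ≥ 2 (or has a self-loop).
The vertices on cycles are {3, 4, 5, 7, 8} — 5 in total.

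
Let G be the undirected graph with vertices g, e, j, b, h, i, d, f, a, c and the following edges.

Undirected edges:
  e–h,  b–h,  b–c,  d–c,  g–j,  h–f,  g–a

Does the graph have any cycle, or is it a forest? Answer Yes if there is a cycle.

No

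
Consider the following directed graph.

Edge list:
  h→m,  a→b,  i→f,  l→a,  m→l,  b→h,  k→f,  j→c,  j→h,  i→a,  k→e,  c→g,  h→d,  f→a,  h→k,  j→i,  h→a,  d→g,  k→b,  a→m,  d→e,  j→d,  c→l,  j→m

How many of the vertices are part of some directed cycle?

A vertex is on a directed cycle iff it belongs to a strongly connected component of size ≥ 2 (or has a self-loop).
The vertices on cycles are {a, b, f, h, k, l, m} — 7 in total.

7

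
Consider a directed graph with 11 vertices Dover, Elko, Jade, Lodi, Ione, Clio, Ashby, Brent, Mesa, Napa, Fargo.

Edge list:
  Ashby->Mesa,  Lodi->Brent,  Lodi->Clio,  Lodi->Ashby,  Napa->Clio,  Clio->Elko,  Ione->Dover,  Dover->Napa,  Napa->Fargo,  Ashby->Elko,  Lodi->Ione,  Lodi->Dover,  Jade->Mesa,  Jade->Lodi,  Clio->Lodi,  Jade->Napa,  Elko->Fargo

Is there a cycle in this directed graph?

DFS with white/gray/black marking, starting from Elko:
Elko gray
  Fargo gray
  Fargo black
Elko black
Dover gray
  Napa gray
    Clio gray
      Clio→Elko: Elko black — skip
      Lodi gray
        Brent gray
        Brent black
        Ashby gray
          Ashby→Elko: Elko black — skip
          Mesa gray
          Mesa black
        Ashby black
        Lodi→Dover: Dover is gray → back edge
Back edge found, so a cycle exists: Dover → Napa → Clio → Lodi → Dover.

Yes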